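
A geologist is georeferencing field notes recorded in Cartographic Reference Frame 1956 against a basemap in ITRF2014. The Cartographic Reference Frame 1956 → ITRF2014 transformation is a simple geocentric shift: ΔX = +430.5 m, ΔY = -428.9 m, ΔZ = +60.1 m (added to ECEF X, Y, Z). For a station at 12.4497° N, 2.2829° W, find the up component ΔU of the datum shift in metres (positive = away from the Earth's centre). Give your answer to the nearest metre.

ΔU = 450 m

At φ = 12.4497°, λ = -2.2829°: sin φ = 0.215582, cos φ = 0.976486, sin λ = -0.039834, cos λ = 0.999206.
ΔU = cos φ cos λ·ΔX + cos φ sin λ·ΔY + sin φ·ΔZ = (0.976486)(0.999206)(430.5) + (0.976486)(-0.039834)(-428.9) + (0.215582)(60.1) = 449.68 m.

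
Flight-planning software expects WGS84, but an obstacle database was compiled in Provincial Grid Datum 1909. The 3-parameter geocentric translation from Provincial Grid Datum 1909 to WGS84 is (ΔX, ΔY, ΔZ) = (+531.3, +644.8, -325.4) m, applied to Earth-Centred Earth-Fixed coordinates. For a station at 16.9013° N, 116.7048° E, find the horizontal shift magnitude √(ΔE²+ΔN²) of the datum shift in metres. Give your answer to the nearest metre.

867 m

At φ = 16.9013°, λ = 116.7048°: sin φ = 0.290724, cos φ = 0.956807, sin λ = 0.893334, cos λ = -0.449394.
ΔE = −sin λ·ΔX + cos λ·ΔY = −(0.893334)·(531.3) + (-0.449394)·(644.8) = -764.40 m.
ΔN = −sin φ cos λ·ΔX − sin φ sin λ·ΔY + cos φ·ΔZ = −(0.290724)(-0.449394)(531.3) − (0.290724)(0.893334)(644.8) + (0.956807)(-325.4) = -409.39 m.
Horizontal magnitude = √(ΔE² + ΔN²) = √((-764.40)² + (-409.39)²) = 867.13 m.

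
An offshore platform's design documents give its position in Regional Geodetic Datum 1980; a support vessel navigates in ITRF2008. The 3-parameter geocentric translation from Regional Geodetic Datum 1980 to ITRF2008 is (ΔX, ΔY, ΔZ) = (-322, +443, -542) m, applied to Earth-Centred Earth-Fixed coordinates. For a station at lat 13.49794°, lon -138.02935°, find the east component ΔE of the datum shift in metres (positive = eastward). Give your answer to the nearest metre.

At φ = 13.49794°, λ = -138.02935°: sin φ = 0.233410, cos φ = 0.972378, sin λ = -0.668750, cos λ = -0.743487.
ΔE = −sin λ·ΔX + cos λ·ΔY = −(-0.668750)·(-322) + (-0.743487)·(443) = -544.70 m.

ΔE = -545 m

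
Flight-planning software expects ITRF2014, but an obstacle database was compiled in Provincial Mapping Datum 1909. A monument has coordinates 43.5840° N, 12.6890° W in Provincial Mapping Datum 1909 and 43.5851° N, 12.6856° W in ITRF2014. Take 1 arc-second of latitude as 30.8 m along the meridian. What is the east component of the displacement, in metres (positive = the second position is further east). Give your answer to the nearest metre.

Δφ = 43.5851° − 43.5840° = +0.0011°; Δλ = -12.6856° − -12.6890° = +0.0034°.
1° of latitude = 3600 × 30.80 = 110880 m.
ΔN = Δφ × 110880 = 122.0 m; ΔE = Δλ × 110880 × cos(43.5840°) = +0.0034 × 110880 × 0.724364 = 273.1 m.

ΔE = 273 m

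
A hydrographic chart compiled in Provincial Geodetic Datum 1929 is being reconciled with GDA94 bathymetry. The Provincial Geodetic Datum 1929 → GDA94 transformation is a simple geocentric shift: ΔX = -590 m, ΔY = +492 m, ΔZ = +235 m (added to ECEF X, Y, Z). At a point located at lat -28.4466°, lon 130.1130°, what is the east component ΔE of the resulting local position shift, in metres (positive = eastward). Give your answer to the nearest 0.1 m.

ΔE = 134.2 m

The local east axis at (φ, λ) is (−sin λ, cos λ, 0), so ΔE = −sin(130.1130°)·(-590) + cos(130.1130°)·492 = 134.22 m.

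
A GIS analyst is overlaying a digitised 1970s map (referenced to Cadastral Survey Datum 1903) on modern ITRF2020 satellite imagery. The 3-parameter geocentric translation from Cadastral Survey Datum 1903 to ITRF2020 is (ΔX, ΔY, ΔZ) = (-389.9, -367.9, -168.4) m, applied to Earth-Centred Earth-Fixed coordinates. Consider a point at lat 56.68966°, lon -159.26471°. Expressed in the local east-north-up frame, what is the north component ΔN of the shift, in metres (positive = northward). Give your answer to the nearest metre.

ΔN = -506 m

The local north axis is (−sin φ cos λ, −sin φ sin λ, cos φ), giving ΔN = -304.737 − 108.855 − 92.481 = -506.07 m.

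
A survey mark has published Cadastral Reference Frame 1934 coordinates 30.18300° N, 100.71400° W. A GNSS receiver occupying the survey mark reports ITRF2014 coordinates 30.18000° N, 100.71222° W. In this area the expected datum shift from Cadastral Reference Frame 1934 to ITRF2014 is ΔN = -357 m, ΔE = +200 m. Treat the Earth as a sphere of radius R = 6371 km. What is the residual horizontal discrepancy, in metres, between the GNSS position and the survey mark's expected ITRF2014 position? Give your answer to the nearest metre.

37 m

Observed coordinate differences: Δφ = -0.00300°, Δλ = +0.00178°.
Converting to metres (1° lat = 111195 m, cos φ = 0.864424): observed ΔN = -333.6 m, observed ΔE = 171.1 m.
Subtracting the expected shift leaves a residual of -333.6 − (-357) = 23.4 m north and 171.1 − (200) = -28.9 m east.
Residual distance = √(23.4² + (-28.9)²) = 37.2 m.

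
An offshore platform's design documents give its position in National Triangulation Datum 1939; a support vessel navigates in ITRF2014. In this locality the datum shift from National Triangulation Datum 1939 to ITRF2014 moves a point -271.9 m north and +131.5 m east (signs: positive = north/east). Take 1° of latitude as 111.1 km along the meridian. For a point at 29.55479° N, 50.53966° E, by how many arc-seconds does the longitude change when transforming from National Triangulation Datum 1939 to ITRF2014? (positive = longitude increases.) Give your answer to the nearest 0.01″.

Δλ = 4.90″

At latitude 29.55479°, cos φ = 0.869884.
1° of longitude at this latitude = 111.1 × cos φ = 96.64 km, so Δλ = 131.5 / 96644.2 = 0.0013607° = 4.898″.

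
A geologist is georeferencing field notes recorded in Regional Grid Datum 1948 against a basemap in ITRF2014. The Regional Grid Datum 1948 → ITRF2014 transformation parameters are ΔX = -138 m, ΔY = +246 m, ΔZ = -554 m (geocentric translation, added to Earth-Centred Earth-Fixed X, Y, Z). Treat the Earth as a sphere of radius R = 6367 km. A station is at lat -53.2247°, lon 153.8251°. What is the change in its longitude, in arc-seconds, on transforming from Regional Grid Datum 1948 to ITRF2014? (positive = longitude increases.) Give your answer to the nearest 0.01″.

Δλ = -8.65″

sin φ = -0.800990, cos φ = 0.598678, sin λ = 0.441113, cos λ = -0.897452.
East component: ΔE = −sin λ·ΔX + cos λ·ΔY = −(0.441113)(-138) + (-0.897452)(246) = -159.90 m.
1° of latitude spans πR/180 = 111125 m; at latitude φ, 1° of longitude spans that × cos φ = 66528.2 m, so Δλ = -159.90 / 66528.2 × 3600 = -8.653″.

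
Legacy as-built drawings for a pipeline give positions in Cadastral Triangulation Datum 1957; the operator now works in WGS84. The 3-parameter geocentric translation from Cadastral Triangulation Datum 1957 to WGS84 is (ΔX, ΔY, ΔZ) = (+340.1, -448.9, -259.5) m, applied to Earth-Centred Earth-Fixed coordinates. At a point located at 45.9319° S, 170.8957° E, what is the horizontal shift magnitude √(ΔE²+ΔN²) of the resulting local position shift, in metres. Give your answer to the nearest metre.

613 m

The local east axis at (φ, λ) is (−sin λ, cos λ, 0), so ΔE = −sin(170.8957°)·340.1 + cos(170.8957°)·(-448.9) = 389.43 m.
The local north axis is (−sin φ cos λ, −sin φ sin λ, cos φ), giving ΔN = -241.288 − 51.036 − 180.486 = -472.81 m.
Horizontal magnitude = √(ΔE² + ΔN²) = √(389.43² + (-472.81)²) = 612.54 m.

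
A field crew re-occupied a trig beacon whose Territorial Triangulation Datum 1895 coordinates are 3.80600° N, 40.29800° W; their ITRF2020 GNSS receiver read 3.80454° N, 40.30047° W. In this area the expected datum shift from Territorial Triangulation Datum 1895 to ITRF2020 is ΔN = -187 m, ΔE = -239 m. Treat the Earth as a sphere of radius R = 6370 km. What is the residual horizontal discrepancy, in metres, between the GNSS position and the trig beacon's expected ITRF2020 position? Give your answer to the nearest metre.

43 m

Observed coordinate differences: Δφ = -0.00146°, Δλ = -0.00247°.
Converting to metres (1° lat = 111177 m, cos φ = 0.997795): observed ΔN = -162.3 m, observed ΔE = -274.0 m.
Subtracting the expected shift leaves a residual of -162.3 − (-187) = 24.7 m north and -274.0 − (-239) = -35.0 m east.
Residual distance = √(24.7² + (-35.0)²) = 42.8 m.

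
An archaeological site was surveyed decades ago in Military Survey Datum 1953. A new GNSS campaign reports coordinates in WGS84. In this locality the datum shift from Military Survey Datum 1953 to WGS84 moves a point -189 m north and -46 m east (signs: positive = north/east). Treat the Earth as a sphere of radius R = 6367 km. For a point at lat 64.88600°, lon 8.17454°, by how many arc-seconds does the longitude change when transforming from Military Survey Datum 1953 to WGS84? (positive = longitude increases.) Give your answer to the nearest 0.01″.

Δλ = -3.51″

At latitude 64.88600°, cos φ = 0.424421.
One radian of longitude at latitude φ spans R cos φ, so Δλ = ΔE / (R cos φ) = -46.0 / (6367000 × 0.424421) = -1.7023e-05 rad = -3.511″.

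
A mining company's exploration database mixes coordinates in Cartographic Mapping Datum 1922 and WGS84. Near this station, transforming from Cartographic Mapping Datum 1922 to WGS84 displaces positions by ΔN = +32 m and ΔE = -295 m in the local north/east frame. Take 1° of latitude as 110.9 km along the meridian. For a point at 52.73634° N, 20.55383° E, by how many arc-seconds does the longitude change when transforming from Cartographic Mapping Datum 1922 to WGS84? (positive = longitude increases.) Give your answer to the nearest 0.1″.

At latitude 52.73634°, cos φ = 0.605484.
1° of longitude at this latitude = 110.9 × cos φ = 67.15 km, so Δλ = -295.0 / 67148.1 = -0.0043933° = -15.816″.

Δλ = -15.8″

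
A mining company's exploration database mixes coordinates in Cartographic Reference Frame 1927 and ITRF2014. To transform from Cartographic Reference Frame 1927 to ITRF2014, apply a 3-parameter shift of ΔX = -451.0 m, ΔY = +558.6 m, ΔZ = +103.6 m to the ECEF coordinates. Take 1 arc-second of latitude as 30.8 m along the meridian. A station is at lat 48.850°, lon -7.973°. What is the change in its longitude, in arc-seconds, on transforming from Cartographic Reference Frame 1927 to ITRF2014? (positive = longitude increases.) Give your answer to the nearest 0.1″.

sin φ = 0.752989, cos φ = 0.658033, sin λ = -0.138706, cos λ = 0.990334.
East component: ΔE = −sin λ·ΔX + cos λ·ΔY = −(-0.138706)(-451.0) + (0.990334)(558.6) = 490.64 m.
1° of latitude spans 3600 × 30.80 = 110880 m; at latitude φ, 1° of longitude spans that × cos φ = 72962.7 m, so Δλ = 490.64 / 72962.7 × 3600 = 24.209″.

Δλ = 24.2″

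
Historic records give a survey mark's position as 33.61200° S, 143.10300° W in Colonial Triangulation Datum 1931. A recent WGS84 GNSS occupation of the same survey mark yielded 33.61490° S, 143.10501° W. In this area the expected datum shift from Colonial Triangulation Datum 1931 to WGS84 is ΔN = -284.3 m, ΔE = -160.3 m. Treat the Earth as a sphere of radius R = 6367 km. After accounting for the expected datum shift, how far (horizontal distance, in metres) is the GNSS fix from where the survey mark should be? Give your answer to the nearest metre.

Observed coordinate differences: Δφ = -0.00290°, Δλ = -0.00201°.
Converting to metres (1° lat = 111125 m, cos φ = 0.832805): observed ΔN = -322.3 m, observed ΔE = -186.0 m.
Subtracting the expected shift leaves a residual of -322.3 − (-284.3) = -38.0 m north and -186.0 − (-160.3) = -25.7 m east.
Residual distance = √((-38.0)² + (-25.7)²) = 45.9 m.

46 m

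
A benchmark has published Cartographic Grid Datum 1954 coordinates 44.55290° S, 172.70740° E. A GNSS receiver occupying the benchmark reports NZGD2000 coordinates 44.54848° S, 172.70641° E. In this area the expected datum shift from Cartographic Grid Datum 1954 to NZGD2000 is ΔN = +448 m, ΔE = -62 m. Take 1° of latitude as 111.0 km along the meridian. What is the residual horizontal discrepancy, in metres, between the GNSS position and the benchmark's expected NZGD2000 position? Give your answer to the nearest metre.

46 m

Observed coordinate differences: Δφ = +0.00442°, Δλ = -0.00099°.
Converting to metres (1° lat = 111000 m, cos φ = 0.712603): observed ΔN = 490.6 m, observed ΔE = -78.3 m.
Subtracting the expected shift leaves a residual of 490.6 − (448) = 42.6 m north and -78.3 − (-62) = -16.3 m east.
Residual distance = √(42.6² + (-16.3)²) = 45.6 m.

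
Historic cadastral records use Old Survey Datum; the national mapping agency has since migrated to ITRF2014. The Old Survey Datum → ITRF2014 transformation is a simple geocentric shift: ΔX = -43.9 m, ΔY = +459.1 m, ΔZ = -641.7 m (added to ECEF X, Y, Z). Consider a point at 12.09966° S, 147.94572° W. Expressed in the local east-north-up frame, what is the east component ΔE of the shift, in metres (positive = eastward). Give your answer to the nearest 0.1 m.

At φ = -12.09966°, λ = -147.94572°: sin φ = -0.209613, cos φ = 0.977784, sin λ = -0.530722, cos λ = -0.847546.
ΔE = −sin λ·ΔX + cos λ·ΔY = −(-0.530722)·(-43.9) + (-0.847546)·(459.1) = -412.41 m.

ΔE = -412.4 m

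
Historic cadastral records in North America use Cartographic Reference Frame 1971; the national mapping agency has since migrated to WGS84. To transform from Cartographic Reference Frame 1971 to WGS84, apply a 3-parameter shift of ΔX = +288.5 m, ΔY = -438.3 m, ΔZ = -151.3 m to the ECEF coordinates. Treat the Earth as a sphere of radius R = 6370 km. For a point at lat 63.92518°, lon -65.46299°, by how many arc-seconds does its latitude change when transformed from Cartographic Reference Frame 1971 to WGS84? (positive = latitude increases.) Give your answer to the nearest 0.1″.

sin φ = 0.898221, cos φ = 0.439544, sin λ = -0.909693, cos λ = 0.415281.
North component: ΔN = −sin φ cos λ·ΔX − sin φ sin λ·ΔY + cos φ·ΔZ = −(0.898221)(0.415281)(288.5) − (0.898221)(-0.909693)(-438.3) + (0.439544)(-151.3) = -532.25 m.
1° of latitude spans πR/180 = 111177 m, so Δφ = -532.25 / 111177 × 3600 = -17.235″.

Δφ = -17.2″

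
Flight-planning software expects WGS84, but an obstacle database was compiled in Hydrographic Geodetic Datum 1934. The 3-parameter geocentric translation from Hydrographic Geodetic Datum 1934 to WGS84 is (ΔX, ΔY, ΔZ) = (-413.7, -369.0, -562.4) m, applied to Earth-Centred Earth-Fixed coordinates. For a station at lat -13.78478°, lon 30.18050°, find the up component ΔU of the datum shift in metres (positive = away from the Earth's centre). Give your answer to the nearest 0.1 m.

ΔU = -393.5 m

The local up (radial) axis is (cos φ cos λ, cos φ sin λ, sin φ), giving ΔU = -347.321 − 180.163 + 134.006 = -393.48 m.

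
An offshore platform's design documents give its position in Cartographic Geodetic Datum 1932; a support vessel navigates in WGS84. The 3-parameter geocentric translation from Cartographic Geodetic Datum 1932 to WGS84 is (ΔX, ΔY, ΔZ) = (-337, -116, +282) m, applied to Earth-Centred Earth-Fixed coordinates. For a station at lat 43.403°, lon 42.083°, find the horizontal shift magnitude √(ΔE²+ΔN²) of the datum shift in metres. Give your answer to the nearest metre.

452 m

The local east axis at (φ, λ) is (−sin λ, cos λ, 0), so ΔE = −sin(42.083°)·(-337) + cos(42.083°)·(-116) = 139.77 m.
The local north axis is (−sin φ cos λ, −sin φ sin λ, cos φ), giving ΔN = 171.859 + 53.420 + 204.884 = 430.16 m.
Horizontal magnitude = √(ΔE² + ΔN²) = √(139.77² + 430.16²) = 452.30 m.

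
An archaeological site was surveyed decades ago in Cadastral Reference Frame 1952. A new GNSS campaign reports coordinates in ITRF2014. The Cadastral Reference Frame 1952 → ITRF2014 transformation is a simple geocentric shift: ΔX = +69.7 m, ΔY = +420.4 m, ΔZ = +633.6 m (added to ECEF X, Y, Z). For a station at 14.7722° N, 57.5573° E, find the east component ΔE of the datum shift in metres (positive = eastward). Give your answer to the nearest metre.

The local east axis at (φ, λ) is (−sin λ, cos λ, 0), so ΔE = −sin(57.5573°)·69.7 + cos(57.5573°)·420.4 = 166.70 m.

ΔE = 167 m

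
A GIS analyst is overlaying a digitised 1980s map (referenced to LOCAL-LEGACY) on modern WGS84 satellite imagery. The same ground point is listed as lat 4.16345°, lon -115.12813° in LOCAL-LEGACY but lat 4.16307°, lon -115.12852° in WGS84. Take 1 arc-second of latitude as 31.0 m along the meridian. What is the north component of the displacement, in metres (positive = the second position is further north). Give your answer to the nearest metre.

ΔN = -42 m

Δφ = 4.16307° − 4.16345° = -0.00038°; Δλ = -115.12852° − -115.12813° = -0.00039°.
1° of latitude = 3600 × 31.00 = 111600 m.
ΔN = Δφ × 111600 = -42.4 m; ΔE = Δλ × 111600 × cos(4.16345°) = -0.00039 × 111600 × 0.997361 = -43.4 m.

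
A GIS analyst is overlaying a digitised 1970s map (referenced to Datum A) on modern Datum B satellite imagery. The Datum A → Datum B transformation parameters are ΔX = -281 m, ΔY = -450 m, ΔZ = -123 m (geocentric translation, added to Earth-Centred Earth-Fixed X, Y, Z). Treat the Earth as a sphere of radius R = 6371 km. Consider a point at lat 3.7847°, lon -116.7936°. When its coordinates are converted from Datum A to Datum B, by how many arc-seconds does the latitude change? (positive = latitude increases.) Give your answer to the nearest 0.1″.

Δφ = -5.1″

sin φ = 0.066007, cos φ = 0.997819, sin λ = -0.892636, cos λ = -0.450778.
North component: ΔN = −sin φ cos λ·ΔX − sin φ sin λ·ΔY + cos φ·ΔZ = −(0.066007)(-0.450778)(-281) − (0.066007)(-0.892636)(-450) + (0.997819)(-123) = -157.61 m.
1° of latitude spans πR/180 = 111195 m, so Δφ = -157.61 / 111195 × 3600 = -5.103″.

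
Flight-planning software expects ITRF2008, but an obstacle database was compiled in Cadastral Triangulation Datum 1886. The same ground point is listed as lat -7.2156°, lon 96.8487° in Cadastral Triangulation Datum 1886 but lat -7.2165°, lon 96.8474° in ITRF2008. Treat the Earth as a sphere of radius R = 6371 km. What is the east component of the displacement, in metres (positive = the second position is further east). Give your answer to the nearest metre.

Δφ = -7.2165° − -7.2156° = -0.0009°; Δλ = 96.8474° − 96.8487° = -0.0013°.
1° along a meridian = πR/180 = 111195 m.
ΔN = Δφ × 111195 = -100.1 m; ΔE = Δλ × 111195 × cos(-7.2156°) = -0.0013 × 111195 × 0.992081 = -143.4 m.

ΔE = -143 m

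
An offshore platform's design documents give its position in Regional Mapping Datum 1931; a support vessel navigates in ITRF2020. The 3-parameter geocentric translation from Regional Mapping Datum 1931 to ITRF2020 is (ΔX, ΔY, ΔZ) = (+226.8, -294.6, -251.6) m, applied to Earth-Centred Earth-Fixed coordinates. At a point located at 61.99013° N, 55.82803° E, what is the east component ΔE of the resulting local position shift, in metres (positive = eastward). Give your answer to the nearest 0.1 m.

The local east axis at (φ, λ) is (−sin λ, cos λ, 0), so ΔE = −sin(55.82803°)·226.8 + cos(55.82803°)·(-294.6) = -353.11 m.

ΔE = -353.1 m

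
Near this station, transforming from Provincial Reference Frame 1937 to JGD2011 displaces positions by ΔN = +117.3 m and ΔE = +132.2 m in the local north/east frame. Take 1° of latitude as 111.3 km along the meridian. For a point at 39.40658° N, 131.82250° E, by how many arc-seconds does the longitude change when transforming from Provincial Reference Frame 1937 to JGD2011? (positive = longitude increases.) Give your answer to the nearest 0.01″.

Δλ = 5.53″

At latitude 39.40658°, cos φ = 0.772661.
1° of longitude at this latitude = 111.3 × cos φ = 86.00 km, so Δλ = 132.2 / 85997.1 = 0.0015373° = 5.534″.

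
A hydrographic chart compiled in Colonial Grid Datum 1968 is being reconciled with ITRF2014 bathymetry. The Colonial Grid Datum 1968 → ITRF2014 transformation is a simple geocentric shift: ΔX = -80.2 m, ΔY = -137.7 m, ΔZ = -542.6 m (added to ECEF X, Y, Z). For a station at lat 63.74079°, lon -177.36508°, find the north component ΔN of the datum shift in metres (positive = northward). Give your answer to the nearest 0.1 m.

The local north axis is (−sin φ cos λ, −sin φ sin λ, cos φ), giving ΔN = -71.847 − 5.677 − 240.064 = -317.59 m.

ΔN = -317.6 m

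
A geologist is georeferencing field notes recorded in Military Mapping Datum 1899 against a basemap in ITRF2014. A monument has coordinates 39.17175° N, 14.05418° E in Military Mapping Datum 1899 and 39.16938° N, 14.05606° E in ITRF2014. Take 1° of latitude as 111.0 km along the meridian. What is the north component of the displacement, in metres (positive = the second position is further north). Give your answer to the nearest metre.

Δφ = 39.16938° − 39.17175° = -0.00237°; Δλ = 14.05606° − 14.05418° = +0.00188°.
ΔN = Δφ × 111000 = -263.1 m; ΔE = Δλ × 111000 × cos(39.17175°) = +0.00188 × 111000 × 0.775256 = 161.8 m.

ΔN = -263 m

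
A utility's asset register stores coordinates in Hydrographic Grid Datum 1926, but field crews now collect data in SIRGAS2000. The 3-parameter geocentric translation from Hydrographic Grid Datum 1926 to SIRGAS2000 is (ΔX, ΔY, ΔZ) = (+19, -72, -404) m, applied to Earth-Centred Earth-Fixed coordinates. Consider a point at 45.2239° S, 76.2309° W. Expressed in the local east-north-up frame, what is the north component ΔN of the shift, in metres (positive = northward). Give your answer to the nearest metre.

At φ = -45.2239°, λ = -76.2309°: sin φ = -0.709865, cos φ = 0.704338, sin λ = -0.971263, cos λ = 0.238010.
ΔN = −sin φ cos λ·ΔX − sin φ sin λ·ΔY + cos φ·ΔZ = −(-0.709865)(0.238010)(19) − (-0.709865)(-0.971263)(-72) + (0.704338)(-404) = -231.70 m.

ΔN = -232 m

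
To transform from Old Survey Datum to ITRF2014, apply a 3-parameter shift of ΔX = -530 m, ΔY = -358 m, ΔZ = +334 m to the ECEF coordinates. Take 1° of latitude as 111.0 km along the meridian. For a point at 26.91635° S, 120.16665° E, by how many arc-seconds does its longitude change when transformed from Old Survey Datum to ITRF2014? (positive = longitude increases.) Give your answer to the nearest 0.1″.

Δλ = 23.2″

sin φ = -0.452689, cos φ = 0.891668, sin λ = 0.864567, cos λ = -0.502517.
East component: ΔE = −sin λ·ΔX + cos λ·ΔY = −(0.864567)(-530) + (-0.502517)(-358) = 638.12 m.
1° of latitude spans 111000 m; at latitude φ, 1° of longitude spans that × cos φ = 98975.2 m, so Δλ = 638.12 / 98975.2 × 3600 = 23.210″.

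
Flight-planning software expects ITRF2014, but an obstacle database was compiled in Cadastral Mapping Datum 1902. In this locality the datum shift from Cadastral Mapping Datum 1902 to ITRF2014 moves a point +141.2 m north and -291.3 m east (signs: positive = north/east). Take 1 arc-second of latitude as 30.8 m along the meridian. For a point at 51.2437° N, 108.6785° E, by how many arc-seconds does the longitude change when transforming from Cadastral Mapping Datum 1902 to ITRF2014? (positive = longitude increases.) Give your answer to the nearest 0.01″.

At latitude 51.2437°, cos φ = 0.626009.
1″ of longitude at this latitude = 30.80 × cos φ = 19.2811 m, so Δλ = -291.3 / 19.2811 = -15.108″.

Δλ = -15.11″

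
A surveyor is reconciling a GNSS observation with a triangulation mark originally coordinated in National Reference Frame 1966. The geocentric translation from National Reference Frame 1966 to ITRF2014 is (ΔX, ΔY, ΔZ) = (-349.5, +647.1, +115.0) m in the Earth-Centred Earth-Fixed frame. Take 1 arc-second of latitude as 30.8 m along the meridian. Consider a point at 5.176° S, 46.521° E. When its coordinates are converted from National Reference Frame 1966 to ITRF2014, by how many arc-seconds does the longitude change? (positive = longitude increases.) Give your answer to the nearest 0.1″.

Δλ = 22.8″

sin φ = -0.090215, cos φ = 0.995922, sin λ = 0.725627, cos λ = 0.688089.
East component: ΔE = −sin λ·ΔX + cos λ·ΔY = −(0.725627)(-349.5) + (0.688089)(647.1) = 698.87 m.
1° of latitude spans 3600 × 30.80 = 110880 m; at latitude φ, 1° of longitude spans that × cos φ = 110427.9 m, so Δλ = 698.87 / 110427.9 × 3600 = 22.783″.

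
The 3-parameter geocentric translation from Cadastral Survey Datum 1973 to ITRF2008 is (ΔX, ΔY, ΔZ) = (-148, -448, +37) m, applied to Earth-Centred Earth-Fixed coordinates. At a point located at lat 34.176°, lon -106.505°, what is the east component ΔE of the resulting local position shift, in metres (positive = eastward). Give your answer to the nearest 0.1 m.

At φ = 34.176°, λ = -106.505°: sin φ = 0.561737, cos φ = 0.827316, sin λ = -0.958795, cos λ = -0.284099.
ΔE = −sin λ·ΔX + cos λ·ΔY = −(-0.958795)·(-148) + (-0.284099)·(-448) = -14.63 m.

ΔE = -14.6 m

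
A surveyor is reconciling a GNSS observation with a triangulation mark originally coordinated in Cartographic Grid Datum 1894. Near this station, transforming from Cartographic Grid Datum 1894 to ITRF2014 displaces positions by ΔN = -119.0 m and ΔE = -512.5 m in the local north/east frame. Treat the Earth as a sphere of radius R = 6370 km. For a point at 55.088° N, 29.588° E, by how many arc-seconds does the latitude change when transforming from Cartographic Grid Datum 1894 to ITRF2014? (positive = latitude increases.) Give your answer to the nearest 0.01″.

Δφ = -3.85″

On a sphere of radius R, 1 rad of latitude = R, so Δφ = ΔN / R = -119.0 / 6370000 = -1.8681e-05 rad = -3.853″.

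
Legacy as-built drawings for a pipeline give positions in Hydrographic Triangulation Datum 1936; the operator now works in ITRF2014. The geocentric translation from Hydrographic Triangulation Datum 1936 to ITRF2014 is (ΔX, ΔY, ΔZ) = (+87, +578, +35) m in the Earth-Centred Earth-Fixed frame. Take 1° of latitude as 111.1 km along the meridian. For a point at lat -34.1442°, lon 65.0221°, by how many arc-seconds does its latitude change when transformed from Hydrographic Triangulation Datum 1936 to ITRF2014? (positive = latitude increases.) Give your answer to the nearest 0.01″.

sin φ = -0.561278, cos φ = 0.827628, sin λ = 0.906471, cos λ = 0.422269.
North component: ΔN = −sin φ cos λ·ΔX − sin φ sin λ·ΔY + cos φ·ΔZ = −(-0.561278)(0.422269)(87) − (-0.561278)(0.906471)(578) + (0.827628)(35) = 343.66 m.
1° of latitude spans 111100 m, so Δφ = 343.66 / 111100 × 3600 = 11.136″.

Δφ = 11.14″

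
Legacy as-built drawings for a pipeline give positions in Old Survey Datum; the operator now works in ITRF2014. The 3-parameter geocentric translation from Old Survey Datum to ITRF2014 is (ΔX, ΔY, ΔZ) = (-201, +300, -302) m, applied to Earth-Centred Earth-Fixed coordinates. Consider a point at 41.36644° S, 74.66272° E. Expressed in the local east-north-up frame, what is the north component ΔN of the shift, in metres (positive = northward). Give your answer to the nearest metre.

The local north axis is (−sin φ cos λ, −sin φ sin λ, cos φ), giving ΔN = -35.135 + 191.201 − 226.650 = -70.58 m.

ΔN = -71 m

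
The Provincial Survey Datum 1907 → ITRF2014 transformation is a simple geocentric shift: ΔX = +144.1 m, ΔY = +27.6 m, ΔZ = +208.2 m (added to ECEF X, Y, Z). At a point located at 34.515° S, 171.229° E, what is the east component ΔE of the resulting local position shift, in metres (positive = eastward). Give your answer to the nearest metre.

At φ = -34.515°, λ = 171.229°: sin φ = -0.566622, cos φ = 0.823978, sin λ = 0.152486, cos λ = -0.988306.
ΔE = −sin λ·ΔX + cos λ·ΔY = −(0.152486)·(144.1) + (-0.988306)·(27.6) = -49.25 m.

ΔE = -49 m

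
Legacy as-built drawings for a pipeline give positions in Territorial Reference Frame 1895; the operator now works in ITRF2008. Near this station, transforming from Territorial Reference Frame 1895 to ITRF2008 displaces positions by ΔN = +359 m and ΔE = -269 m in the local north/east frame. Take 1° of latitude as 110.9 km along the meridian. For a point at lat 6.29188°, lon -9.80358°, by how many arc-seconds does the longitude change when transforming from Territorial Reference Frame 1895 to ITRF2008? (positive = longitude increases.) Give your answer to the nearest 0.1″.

Δλ = -8.8″

At latitude 6.29188°, cos φ = 0.993976.
1° of longitude at this latitude = 110.9 × cos φ = 110.23 km, so Δλ = -269.0 / 110232.0 = -0.0024403° = -8.785″.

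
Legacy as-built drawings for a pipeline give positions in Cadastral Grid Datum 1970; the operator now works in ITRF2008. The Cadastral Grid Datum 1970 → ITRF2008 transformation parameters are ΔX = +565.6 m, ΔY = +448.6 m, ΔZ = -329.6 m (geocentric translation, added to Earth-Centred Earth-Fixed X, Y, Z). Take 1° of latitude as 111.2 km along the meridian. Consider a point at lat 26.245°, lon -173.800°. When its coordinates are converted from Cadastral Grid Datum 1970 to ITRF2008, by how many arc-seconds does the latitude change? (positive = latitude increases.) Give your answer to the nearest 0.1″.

Δφ = -0.8″

sin φ = 0.442210, cos φ = 0.896911, sin λ = -0.107999, cos λ = -0.994151.
North component: ΔN = −sin φ cos λ·ΔX − sin φ sin λ·ΔY + cos φ·ΔZ = −(0.442210)(-0.994151)(565.6) − (0.442210)(-0.107999)(448.6) + (0.896911)(-329.6) = -25.55 m.
1° of latitude spans 111200 m, so Δφ = -25.55 / 111200 × 3600 = -0.827″.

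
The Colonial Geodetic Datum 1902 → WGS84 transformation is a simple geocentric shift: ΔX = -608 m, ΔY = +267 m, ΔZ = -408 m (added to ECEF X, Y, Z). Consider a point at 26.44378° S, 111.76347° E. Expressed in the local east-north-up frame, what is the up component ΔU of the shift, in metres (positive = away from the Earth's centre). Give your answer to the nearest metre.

The local up (radial) axis is (cos φ cos λ, cos φ sin λ, sin φ), giving ΔU = 201.845 + 222.024 + 181.690 = 605.56 m.

ΔU = 606 m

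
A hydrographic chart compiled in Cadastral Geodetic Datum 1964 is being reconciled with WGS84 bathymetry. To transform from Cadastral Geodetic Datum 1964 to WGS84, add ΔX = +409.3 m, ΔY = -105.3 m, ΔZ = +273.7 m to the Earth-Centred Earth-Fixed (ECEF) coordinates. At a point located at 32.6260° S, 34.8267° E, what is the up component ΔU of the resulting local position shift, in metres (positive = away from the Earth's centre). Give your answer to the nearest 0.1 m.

ΔU = 84.8 m

The local up (radial) axis is (cos φ cos λ, cos φ sin λ, sin φ), giving ΔU = 282.971 − 50.647 − 147.566 = 84.76 m.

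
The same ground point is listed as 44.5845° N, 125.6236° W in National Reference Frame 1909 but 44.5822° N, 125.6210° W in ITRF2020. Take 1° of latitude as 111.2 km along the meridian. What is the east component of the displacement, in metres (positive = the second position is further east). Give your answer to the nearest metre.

ΔE = 206 m

Δφ = 44.5822° − 44.5845° = -0.0023°; Δλ = -125.6210° − -125.6236° = +0.0026°.
ΔN = Δφ × 111200 = -255.8 m; ΔE = Δλ × 111200 × cos(44.5845°) = +0.0026 × 111200 × 0.712216 = 205.9 m.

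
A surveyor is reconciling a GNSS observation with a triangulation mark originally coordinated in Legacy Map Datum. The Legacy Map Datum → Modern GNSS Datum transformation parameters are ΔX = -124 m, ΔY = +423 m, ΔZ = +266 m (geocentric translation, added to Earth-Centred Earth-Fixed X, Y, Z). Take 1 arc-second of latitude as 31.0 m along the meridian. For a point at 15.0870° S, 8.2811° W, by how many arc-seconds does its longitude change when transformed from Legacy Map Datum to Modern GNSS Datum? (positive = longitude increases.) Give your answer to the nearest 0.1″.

sin φ = -0.260285, cos φ = 0.965532, sin λ = -0.144030, cos λ = 0.989573.
East component: ΔE = −sin λ·ΔX + cos λ·ΔY = −(-0.144030)(-124) + (0.989573)(423) = 400.73 m.
1° of latitude spans 3600 × 31.00 = 111600 m; at latitude φ, 1° of longitude spans that × cos φ = 107753.3 m, so Δλ = 400.73 / 107753.3 × 3600 = 13.388″.

Δλ = 13.4″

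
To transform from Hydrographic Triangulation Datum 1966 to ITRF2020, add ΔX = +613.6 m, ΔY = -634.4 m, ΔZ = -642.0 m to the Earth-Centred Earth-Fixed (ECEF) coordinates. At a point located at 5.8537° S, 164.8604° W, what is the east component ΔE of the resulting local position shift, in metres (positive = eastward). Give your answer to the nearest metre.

ΔE = 773 m

The local east axis at (φ, λ) is (−sin λ, cos λ, 0), so ΔE = −sin(-164.8604°)·613.6 + cos(-164.8604°)·(-634.4) = 772.64 m.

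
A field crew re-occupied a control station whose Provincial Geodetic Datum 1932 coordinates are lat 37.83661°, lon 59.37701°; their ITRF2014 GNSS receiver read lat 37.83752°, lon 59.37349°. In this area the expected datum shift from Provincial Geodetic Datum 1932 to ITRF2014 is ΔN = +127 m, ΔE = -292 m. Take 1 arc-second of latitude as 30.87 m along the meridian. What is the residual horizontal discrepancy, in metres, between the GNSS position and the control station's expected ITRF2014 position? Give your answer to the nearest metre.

31 m

Observed coordinate differences: Δφ = +0.00091°, Δλ = -0.00352°.
Converting to metres (1° lat = 111132 m, cos φ = 0.789763): observed ΔN = 101.1 m, observed ΔE = -308.9 m.
Subtracting the expected shift leaves a residual of 101.1 − (127) = -25.9 m north and -308.9 − (-292) = -16.9 m east.
Residual distance = √((-25.9)² + (-16.9)²) = 30.9 m.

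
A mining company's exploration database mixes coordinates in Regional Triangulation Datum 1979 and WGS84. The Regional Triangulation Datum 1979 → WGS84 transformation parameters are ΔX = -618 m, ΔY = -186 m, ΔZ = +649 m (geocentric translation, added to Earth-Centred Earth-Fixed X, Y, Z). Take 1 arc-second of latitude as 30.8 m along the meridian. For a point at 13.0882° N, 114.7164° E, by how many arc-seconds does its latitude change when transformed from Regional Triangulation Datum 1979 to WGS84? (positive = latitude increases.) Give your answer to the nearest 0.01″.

Δφ = 19.87″

sin φ = 0.226451, cos φ = 0.974023, sin λ = 0.908389, cos λ = -0.418127.
North component: ΔN = −sin φ cos λ·ΔX − sin φ sin λ·ΔY + cos φ·ΔZ = −(0.226451)(-0.418127)(-618) − (0.226451)(0.908389)(-186) + (0.974023)(649) = 611.89 m.
1° of latitude spans 3600 × 30.80 = 110880 m, so Δφ = 611.89 / 110880 × 3600 = 19.866″.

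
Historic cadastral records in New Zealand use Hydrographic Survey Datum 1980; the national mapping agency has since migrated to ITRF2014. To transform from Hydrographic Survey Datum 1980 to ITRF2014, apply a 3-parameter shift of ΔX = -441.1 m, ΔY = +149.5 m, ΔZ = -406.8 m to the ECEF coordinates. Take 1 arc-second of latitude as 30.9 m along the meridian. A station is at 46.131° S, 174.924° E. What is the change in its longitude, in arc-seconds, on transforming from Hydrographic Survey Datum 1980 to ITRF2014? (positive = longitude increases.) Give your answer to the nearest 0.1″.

Δλ = -5.1″

sin φ = -0.720926, cos φ = 0.693012, sin λ = 0.088477, cos λ = -0.996078.
East component: ΔE = −sin λ·ΔX + cos λ·ΔY = −(0.088477)(-441.1) + (-0.996078)(149.5) = -109.89 m.
1° of latitude spans 3600 × 30.90 = 111240 m; at latitude φ, 1° of longitude spans that × cos φ = 77090.6 m, so Δλ = -109.89 / 77090.6 × 3600 = -5.132″.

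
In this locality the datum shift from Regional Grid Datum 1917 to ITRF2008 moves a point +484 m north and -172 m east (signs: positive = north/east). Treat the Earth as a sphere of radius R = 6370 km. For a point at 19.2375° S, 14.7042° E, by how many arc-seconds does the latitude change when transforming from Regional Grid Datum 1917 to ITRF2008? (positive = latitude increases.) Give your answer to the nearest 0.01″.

Δφ = 15.67″

On a sphere of radius R, 1 rad of latitude = R, so Δφ = ΔN / R = 484.0 / 6370000 = 7.5981e-05 rad = 15.672″.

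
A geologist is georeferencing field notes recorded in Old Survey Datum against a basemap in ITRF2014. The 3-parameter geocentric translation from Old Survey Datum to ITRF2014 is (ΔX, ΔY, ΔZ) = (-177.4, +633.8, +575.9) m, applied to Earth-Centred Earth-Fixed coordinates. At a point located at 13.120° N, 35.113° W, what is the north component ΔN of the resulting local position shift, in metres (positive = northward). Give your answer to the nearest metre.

At φ = 13.120°, λ = -35.113°: sin φ = 0.226991, cos φ = 0.973897, sin λ = -0.575191, cos λ = 0.818019.
ΔN = −sin φ cos λ·ΔX − sin φ sin λ·ΔY + cos φ·ΔZ = −(0.226991)(0.818019)(-177.4) − (0.226991)(-0.575191)(633.8) + (0.973897)(575.9) = 676.56 m.

ΔN = 677 m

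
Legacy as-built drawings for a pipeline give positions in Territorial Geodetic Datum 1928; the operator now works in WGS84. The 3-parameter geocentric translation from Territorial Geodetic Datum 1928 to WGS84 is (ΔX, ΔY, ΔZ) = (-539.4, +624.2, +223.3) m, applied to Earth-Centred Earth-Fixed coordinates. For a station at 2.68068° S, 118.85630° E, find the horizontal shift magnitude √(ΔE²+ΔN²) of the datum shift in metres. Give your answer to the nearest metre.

At φ = -2.68068°, λ = 118.85630°: sin φ = -0.046770, cos φ = 0.998906, sin λ = 0.875833, cos λ = -0.482615.
ΔE = −sin λ·ΔX + cos λ·ΔY = −(0.875833)·(-539.4) + (-0.482615)·(624.2) = 171.18 m.
ΔN = −sin φ cos λ·ΔX − sin φ sin λ·ΔY + cos φ·ΔZ = −(-0.046770)(-0.482615)(-539.4) − (-0.046770)(0.875833)(624.2) + (0.998906)(223.3) = 260.80 m.
Horizontal magnitude = √(ΔE² + ΔN²) = √(171.18² + 260.80²) = 311.96 m.

312 m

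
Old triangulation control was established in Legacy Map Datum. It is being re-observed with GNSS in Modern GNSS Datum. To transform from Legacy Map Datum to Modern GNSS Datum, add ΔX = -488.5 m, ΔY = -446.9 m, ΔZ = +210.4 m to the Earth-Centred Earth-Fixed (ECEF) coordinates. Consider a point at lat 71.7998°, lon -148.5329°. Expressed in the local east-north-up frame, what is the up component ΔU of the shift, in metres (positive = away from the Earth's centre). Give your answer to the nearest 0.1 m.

The local up (radial) axis is (cos φ cos λ, cos φ sin λ, sin φ), giving ΔU = 130.139 + 72.864 + 199.874 = 402.88 m.

ΔU = 402.9 m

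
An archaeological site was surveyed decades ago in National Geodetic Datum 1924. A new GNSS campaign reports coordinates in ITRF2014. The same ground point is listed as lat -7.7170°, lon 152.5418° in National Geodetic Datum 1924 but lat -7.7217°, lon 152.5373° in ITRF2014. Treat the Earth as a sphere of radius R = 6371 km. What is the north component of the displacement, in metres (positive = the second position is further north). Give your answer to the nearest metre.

ΔN = -523 m

Δφ = -7.7217° − -7.7170° = -0.0047°; Δλ = 152.5373° − 152.5418° = -0.0045°.
1° along a meridian = πR/180 = 111195 m.
ΔN = Δφ × 111195 = -522.6 m; ΔE = Δλ × 111195 × cos(-7.7170°) = -0.0045 × 111195 × 0.990943 = -495.8 m.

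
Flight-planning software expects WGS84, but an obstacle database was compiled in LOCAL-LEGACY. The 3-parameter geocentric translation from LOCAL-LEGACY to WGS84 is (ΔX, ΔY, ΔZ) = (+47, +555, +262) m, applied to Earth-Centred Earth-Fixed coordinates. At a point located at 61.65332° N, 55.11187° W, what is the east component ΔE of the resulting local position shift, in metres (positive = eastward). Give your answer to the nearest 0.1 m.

At φ = 61.65332°, λ = -55.11187°: sin φ = 0.880091, cos φ = 0.474805, sin λ = -0.820270, cos λ = 0.571976.
ΔE = −sin λ·ΔX + cos λ·ΔY = −(-0.820270)·(47) + (0.571976)·(555) = 356.00 m.

ΔE = 356.0 m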